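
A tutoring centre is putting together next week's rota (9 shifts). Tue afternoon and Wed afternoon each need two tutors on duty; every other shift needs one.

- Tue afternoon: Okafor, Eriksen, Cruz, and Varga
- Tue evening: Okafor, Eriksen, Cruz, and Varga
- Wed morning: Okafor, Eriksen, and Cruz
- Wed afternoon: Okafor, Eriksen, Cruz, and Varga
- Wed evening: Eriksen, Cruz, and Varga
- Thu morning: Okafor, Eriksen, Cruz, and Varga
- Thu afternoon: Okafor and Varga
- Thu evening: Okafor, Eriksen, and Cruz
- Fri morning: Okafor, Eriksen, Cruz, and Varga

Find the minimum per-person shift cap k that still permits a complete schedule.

With 4 tutors and 11 worker-slots to fill, someone must work at least ⌈11/4⌉ = 3 shifts, so k ≥ 3.
k = 3 works: Tue afternoon→Cruz+Varga, Tue evening→Eriksen, Wed morning→Okafor, Wed afternoon→Cruz+Varga, Wed evening→Eriksen, Thu morning→Eriksen, Thu afternoon→Okafor, Thu evening→Okafor, Fri morning→Cruz.
Loads: Okafor 3, Eriksen 3, Cruz 3, Varga 2 — all ≤ 3.

3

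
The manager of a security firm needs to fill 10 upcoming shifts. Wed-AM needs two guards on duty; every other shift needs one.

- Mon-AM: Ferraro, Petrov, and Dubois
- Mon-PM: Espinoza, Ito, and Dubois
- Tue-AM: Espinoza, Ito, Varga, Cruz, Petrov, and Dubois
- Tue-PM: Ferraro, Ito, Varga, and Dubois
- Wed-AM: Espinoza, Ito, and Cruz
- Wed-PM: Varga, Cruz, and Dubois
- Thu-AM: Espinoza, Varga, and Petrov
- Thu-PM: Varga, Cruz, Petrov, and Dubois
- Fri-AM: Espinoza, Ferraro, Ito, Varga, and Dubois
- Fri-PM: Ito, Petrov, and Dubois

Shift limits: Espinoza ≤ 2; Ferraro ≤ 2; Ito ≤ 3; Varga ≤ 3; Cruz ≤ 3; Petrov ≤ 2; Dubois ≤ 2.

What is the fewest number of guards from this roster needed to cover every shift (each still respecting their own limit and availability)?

11 slots to fill and no one can take more than 3, so at least ⌈11/3⌉ = 4 guards are needed.
Ferraro, Ito, Varga, and Cruz alone can cover everything: Mon-AM→Ferraro, Mon-PM→Ito, Tue-AM→Cruz, Tue-PM→Ferraro, Wed-AM→Ito+Cruz, Wed-PM→Varga, Thu-AM→Varga, Thu-PM→Cruz, Fri-AM→Varga, Fri-PM→Ito.

4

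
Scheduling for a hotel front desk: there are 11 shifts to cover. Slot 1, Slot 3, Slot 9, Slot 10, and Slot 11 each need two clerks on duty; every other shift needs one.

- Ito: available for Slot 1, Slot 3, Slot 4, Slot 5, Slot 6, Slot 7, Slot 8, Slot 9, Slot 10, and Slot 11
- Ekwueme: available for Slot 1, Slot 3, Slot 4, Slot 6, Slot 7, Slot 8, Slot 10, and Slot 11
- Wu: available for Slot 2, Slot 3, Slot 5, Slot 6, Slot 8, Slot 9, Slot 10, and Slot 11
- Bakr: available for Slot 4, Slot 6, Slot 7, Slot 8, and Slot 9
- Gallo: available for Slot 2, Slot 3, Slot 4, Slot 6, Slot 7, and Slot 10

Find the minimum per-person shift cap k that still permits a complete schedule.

4

With 5 clerks and 16 worker-slots to fill, someone must work at least ⌈16/5⌉ = 4 shifts, so k ≥ 4.
k = 4 works: Slot 1→Ito+Ekwueme, Slot 2→Wu, Slot 3→Wu+Gallo, Slot 4→Ekwueme, Slot 5→Ito, Slot 6→Bakr, Slot 7→Ekwueme, Slot 8→Bakr, Slot 9→Ito+Wu, Slot 10→Wu+Gallo, Slot 11→Ito+Ekwueme.
Loads: Ito 4, Ekwueme 4, Wu 4, Bakr 2, Gallo 2 — all ≤ 4.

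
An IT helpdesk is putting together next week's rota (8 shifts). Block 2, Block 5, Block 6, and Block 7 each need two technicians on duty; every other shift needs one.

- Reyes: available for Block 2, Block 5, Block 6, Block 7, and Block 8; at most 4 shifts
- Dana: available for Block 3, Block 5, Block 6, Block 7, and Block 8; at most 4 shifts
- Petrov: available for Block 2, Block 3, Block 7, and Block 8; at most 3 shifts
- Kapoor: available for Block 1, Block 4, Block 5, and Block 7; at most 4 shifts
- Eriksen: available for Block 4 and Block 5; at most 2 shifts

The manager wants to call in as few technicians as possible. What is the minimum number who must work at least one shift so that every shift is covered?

12 slots to fill and no one can take more than 4, so at least ⌈12/4⌉ = 3 technicians are needed.
Shifts {Block 1, Block 2, Block 6} need 5 slots, but among the technicians available for them (Reyes, Dana, Petrov, and Kapoor) any 3 together supply at most 4. So 3 technicians are not enough.
Reyes, Dana, Petrov, and Kapoor alone can cover everything: Block 1→Kapoor, Block 2→Reyes+Petrov, Block 3→Dana, Block 4→Kapoor, Block 5→Reyes+Dana, Block 6→Reyes+Dana, Block 7→Dana+Petrov, Block 8→Reyes.

4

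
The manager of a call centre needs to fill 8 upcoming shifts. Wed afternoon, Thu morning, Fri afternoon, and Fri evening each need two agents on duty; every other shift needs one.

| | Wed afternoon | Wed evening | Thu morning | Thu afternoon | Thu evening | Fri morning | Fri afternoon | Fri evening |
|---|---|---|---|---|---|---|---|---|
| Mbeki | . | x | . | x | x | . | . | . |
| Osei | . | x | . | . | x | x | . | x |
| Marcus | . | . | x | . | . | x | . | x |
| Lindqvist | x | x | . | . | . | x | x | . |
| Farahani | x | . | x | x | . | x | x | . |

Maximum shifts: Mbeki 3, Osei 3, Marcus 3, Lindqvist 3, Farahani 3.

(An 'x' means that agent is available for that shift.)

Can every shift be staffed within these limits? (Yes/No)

Wed afternoon can only be covered by Lindqvist and Farahani, so that assignment is forced.
Thu morning can only be covered by Marcus and Farahani, so that assignment is forced.
Fri afternoon can only be covered by Lindqvist and Farahani, so that assignment is forced.
One valid schedule: Wed afternoon→Lindqvist+Farahani, Wed evening→Mbeki, Thu morning→Marcus+Farahani, Thu afternoon→Mbeki, Thu evening→Mbeki, Fri morning→Osei, Fri afternoon→Lindqvist+Farahani, Fri evening→Osei+Marcus.
Loads: Mbeki 3/3, Osei 2/3, Marcus 2/3, Lindqvist 2/3, Farahani 3/3 — all within limits.

Yes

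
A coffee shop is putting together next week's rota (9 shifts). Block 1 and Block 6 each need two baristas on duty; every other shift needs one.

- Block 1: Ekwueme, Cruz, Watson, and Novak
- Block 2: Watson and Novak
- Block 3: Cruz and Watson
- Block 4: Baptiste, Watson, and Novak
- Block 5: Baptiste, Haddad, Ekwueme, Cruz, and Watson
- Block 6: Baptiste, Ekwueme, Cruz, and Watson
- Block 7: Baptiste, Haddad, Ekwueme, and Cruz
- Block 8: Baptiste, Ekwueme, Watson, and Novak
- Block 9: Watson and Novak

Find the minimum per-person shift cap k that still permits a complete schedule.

With 6 baristas and 11 worker-slots to fill, someone must work at least ⌈11/6⌉ = 2 shifts, so k ≥ 2.
k = 2 works: Block 1→Ekwueme+Novak, Block 2→Watson, Block 3→Cruz, Block 4→Baptiste, Block 5→Haddad, Block 6→Ekwueme+Cruz, Block 7→Baptiste, Block 8→Novak, Block 9→Watson.
Loads: Baptiste 2, Haddad 1, Ekwueme 2, Cruz 2, Watson 2, Novak 2 — all ≤ 2.

2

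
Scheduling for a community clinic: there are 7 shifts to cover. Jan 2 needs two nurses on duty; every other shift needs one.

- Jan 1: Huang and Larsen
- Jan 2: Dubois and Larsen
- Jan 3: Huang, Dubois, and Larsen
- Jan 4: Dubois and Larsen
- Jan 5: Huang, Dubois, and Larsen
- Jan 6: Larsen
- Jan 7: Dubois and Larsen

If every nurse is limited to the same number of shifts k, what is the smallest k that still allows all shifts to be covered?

3

With 3 nurses and 8 worker-slots to fill, someone must work at least ⌈8/3⌉ = 3 shifts, so k ≥ 3.
k = 3 works: Jan 1→Huang, Jan 2→Dubois+Larsen, Jan 3→Huang, Jan 4→Dubois, Jan 5→Huang, Jan 6→Larsen, Jan 7→Dubois.
Loads: Huang 3, Dubois 3, Larsen 2 — all ≤ 3.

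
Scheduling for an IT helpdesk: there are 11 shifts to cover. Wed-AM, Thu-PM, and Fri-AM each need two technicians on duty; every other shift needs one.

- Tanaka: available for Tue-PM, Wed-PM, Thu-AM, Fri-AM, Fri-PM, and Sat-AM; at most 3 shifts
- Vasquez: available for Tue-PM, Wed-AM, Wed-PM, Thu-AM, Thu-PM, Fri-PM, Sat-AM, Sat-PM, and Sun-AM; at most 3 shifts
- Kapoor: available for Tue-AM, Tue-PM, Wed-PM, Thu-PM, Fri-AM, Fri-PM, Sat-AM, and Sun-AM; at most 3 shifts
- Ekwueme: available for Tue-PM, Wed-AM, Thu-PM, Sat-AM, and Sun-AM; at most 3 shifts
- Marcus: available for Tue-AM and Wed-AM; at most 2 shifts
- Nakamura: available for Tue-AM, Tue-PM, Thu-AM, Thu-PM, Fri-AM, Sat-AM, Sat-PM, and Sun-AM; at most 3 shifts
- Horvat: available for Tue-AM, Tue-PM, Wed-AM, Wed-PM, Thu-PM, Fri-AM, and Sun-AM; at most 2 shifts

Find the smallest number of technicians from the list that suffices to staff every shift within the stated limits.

5

14 slots to fill and no one can take more than 3, so at least ⌈14/3⌉ = 5 technicians are needed.
Tanaka, Vasquez, Kapoor, Ekwueme, and Marcus alone can cover everything: Tue-AM→Marcus, Tue-PM→Ekwueme, Wed-AM→Vasquez+Marcus, Wed-PM→Tanaka, Thu-AM→Tanaka, Thu-PM→Vasquez+Kapoor, Fri-AM→Tanaka+Kapoor, Fri-PM→Kapoor, Sat-AM→Ekwueme, Sat-PM→Vasquez, Sun-AM→Ekwueme.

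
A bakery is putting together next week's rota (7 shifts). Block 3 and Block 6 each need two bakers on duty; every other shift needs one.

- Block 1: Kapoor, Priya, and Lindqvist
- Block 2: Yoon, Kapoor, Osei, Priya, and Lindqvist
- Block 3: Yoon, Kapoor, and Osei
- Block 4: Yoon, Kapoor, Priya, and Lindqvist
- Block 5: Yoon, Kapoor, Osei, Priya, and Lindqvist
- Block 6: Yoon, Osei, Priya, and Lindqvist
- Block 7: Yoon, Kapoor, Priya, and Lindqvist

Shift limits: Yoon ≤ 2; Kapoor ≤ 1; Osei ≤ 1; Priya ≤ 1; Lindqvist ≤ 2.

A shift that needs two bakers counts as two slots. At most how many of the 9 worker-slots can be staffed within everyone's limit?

Total capacity across all bakers is 2+1+1+1+2 = 7, and 9 slots are needed, so at most 7 can be filled.
An assignment achieving 7: Block 1→Kapoor, Block 3→Yoon+Osei, Block 4→Yoon, Block 6→Priya+Lindqvist, Block 7→Lindqvist.
Loads: Yoon 2/2, Kapoor 1/1, Osei 1/1, Priya 1/1, Lindqvist 2/2.

7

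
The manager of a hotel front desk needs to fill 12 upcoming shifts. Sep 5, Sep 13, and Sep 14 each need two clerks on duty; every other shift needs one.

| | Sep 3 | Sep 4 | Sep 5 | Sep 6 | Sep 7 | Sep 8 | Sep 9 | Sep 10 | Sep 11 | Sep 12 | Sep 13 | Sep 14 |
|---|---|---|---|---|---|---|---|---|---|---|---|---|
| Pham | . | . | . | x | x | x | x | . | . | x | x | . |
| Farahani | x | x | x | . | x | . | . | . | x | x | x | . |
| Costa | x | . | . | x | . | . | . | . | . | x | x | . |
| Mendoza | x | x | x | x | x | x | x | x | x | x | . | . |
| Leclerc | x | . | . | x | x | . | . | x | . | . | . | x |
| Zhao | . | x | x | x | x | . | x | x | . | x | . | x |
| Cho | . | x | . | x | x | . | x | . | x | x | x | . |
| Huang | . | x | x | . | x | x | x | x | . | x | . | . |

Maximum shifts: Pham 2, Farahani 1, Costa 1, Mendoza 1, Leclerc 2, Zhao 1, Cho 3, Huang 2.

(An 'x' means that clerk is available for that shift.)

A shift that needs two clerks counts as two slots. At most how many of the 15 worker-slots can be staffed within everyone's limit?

Total capacity across all clerks is 2+1+1+1+2+1+3+2 = 13, and 15 slots are needed, so at most 13 can be filled.
An assignment achieving 13: Sep 3→Costa, Sep 4→Cho, Sep 5→Mendoza+Huang, Sep 7→Huang, Sep 8→Pham, Sep 9→Cho, Sep 10→Leclerc, Sep 11→Farahani, Sep 13→Pham+Cho, Sep 14→Leclerc+Zhao.
Loads: Pham 2/2, Farahani 1/1, Costa 1/1, Mendoza 1/1, Leclerc 2/2, Zhao 1/1, Cho 3/3, Huang 2/2.

13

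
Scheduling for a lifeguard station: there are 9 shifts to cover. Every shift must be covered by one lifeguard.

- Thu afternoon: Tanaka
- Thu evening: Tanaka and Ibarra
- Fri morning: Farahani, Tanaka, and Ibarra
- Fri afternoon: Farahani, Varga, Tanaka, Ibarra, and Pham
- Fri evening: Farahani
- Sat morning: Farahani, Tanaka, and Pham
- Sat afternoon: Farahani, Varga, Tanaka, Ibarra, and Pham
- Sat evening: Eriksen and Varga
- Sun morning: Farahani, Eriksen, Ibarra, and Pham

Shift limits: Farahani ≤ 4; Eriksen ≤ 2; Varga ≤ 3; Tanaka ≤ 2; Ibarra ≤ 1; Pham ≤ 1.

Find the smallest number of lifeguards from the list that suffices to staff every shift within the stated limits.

9 slots to fill and no one can take more than 4, so at least ⌈9/4⌉ = 3 lifeguards are needed.
Farahani, Varga, and Tanaka alone can cover everything: Thu afternoon→Tanaka, Thu evening→Tanaka, Fri morning→Farahani, Fri afternoon→Varga, Fri evening→Farahani, Sat morning→Farahani, Sat afternoon→Varga, Sat evening→Varga, Sun morning→Farahani.

3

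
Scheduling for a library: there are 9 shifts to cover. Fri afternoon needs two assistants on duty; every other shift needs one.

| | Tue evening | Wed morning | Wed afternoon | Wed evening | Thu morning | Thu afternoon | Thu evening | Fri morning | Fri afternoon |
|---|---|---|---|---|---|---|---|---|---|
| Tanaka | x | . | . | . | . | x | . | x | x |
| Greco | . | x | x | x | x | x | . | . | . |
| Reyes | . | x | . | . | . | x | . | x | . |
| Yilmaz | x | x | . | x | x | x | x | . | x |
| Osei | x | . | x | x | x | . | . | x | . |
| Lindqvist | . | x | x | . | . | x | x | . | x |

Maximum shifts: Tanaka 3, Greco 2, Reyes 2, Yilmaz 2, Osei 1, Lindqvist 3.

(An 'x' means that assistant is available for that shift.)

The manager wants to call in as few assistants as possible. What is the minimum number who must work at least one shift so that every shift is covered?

10 slots to fill and no one can take more than 3, so at least ⌈10/3⌉ = 4 assistants are needed.
Tanaka, Greco, Reyes, and Lindqvist alone can cover everything: Tue evening→Tanaka, Wed morning→Reyes, Wed afternoon→Lindqvist, Wed evening→Greco, Thu morning→Greco, Thu afternoon→Reyes, Thu evening→Lindqvist, Fri morning→Tanaka, Fri afternoon→Tanaka+Lindqvist.

4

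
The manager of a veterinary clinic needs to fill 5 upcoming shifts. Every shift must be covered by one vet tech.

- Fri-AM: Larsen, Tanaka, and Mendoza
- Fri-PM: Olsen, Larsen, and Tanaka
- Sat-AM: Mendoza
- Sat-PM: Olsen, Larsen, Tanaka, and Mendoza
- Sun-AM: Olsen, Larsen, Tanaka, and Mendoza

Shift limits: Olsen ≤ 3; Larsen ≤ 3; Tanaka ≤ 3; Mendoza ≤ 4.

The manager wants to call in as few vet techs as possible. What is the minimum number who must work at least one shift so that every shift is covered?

5 slots to fill and no one can take more than 4, so at least ⌈5/4⌉ = 2 vet techs are needed.
Olsen and Mendoza alone can cover everything: Fri-AM→Mendoza, Fri-PM→Olsen, Sat-AM→Mendoza, Sat-PM→Olsen, Sun-AM→Olsen.

2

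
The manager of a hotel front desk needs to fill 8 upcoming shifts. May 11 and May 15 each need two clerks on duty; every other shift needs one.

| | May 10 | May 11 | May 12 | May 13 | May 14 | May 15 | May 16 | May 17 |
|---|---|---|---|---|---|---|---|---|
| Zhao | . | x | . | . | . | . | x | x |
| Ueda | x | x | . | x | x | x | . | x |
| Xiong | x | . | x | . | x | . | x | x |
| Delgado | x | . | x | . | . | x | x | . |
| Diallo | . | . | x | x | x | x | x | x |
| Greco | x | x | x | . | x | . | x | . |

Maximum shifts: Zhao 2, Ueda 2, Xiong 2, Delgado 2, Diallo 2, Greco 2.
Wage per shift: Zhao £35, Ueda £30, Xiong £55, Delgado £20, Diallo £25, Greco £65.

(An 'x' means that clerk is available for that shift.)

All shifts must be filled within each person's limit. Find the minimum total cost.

Picking the cheapest available clerk for each shift independently would cost £245, but that ignores the shift limits.
An optimal schedule: May 10→Xiong, May 11→Zhao+Ueda, May 12→Xiong, May 13→Ueda, May 14→Diallo, May 15→Delgado+Diallo, May 16→Delgado, May 17→Zhao.
Total: 55 + 35 + 30 + 55 + 30 + 25 + 20 + 25 + 20 + 35 = £330.

£330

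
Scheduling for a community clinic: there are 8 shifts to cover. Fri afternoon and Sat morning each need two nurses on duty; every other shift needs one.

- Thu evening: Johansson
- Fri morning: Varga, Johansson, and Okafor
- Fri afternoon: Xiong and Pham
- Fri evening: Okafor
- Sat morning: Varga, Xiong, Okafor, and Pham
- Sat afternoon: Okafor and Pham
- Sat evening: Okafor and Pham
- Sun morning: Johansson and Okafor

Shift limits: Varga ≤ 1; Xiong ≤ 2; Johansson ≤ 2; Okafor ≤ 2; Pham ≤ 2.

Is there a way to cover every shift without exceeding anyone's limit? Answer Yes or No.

Total capacity is 1+2+2+2+2 = 9 but 10 worker-slots are needed — infeasible.

No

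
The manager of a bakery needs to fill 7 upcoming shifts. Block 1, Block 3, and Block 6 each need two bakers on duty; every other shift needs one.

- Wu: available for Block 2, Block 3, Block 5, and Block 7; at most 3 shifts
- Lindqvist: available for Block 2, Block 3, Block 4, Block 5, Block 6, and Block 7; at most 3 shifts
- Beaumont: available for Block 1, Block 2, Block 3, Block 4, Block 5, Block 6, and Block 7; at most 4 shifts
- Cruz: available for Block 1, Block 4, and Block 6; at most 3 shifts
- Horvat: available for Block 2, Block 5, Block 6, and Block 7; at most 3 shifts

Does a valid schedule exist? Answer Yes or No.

Yes

Block 1 can only be covered by Beaumont and Cruz, so that assignment is forced.
One valid schedule: Block 1→Beaumont+Cruz, Block 2→Wu, Block 3→Wu+Lindqvist, Block 4→Lindqvist, Block 5→Wu, Block 6→Beaumont+Cruz, Block 7→Lindqvist.
Loads: Wu 3/3, Lindqvist 3/3, Beaumont 2/4, Cruz 2/3, Horvat 0/3 — all within limits.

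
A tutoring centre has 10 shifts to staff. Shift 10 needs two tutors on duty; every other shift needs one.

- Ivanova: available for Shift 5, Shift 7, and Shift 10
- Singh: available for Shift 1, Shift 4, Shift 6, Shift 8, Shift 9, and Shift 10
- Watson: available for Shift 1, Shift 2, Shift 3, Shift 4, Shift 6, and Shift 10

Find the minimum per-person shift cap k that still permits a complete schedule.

With 3 tutors and 11 worker-slots to fill, someone must work at least ⌈11/3⌉ = 4 shifts, so k ≥ 4.
k = 4 works: Shift 1→Singh, Shift 2→Watson, Shift 3→Watson, Shift 4→Singh, Shift 5→Ivanova, Shift 6→Watson, Shift 7→Ivanova, Shift 8→Singh, Shift 9→Singh, Shift 10→Ivanova+Watson.
Loads: Ivanova 3, Singh 4, Watson 4 — all ≤ 4.

4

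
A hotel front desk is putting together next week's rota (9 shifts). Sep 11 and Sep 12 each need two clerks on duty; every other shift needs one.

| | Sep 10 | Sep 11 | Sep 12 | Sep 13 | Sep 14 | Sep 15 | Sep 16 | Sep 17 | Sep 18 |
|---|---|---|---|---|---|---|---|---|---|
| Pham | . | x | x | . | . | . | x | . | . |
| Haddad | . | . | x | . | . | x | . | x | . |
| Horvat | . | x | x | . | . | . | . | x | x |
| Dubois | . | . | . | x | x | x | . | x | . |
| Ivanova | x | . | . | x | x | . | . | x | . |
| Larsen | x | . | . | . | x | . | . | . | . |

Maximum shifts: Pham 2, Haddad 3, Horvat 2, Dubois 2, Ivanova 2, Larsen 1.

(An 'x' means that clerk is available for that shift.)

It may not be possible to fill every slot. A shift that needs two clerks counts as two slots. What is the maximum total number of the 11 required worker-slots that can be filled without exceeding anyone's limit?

10

Total capacity across all clerks is 2+3+2+2+2+1 = 12, and 11 slots are needed, so at most 11 can be filled.
Shifts {Sep 11, Sep 12, Sep 16, Sep 18} need 6 slots but only Pham, Haddad, and Horvat are available for them, supplying at most 5 — so at least 1 slot must go unfilled.
An assignment achieving 10: Sep 10→Ivanova, Sep 11→Pham+Horvat, Sep 12→Haddad, Sep 13→Dubois, Sep 14→Dubois, Sep 15→Haddad, Sep 16→Pham, Sep 17→Haddad, Sep 18→Horvat.
Loads: Pham 2/2, Haddad 3/3, Horvat 2/2, Dubois 2/2, Ivanova 1/2, Larsen 0/1.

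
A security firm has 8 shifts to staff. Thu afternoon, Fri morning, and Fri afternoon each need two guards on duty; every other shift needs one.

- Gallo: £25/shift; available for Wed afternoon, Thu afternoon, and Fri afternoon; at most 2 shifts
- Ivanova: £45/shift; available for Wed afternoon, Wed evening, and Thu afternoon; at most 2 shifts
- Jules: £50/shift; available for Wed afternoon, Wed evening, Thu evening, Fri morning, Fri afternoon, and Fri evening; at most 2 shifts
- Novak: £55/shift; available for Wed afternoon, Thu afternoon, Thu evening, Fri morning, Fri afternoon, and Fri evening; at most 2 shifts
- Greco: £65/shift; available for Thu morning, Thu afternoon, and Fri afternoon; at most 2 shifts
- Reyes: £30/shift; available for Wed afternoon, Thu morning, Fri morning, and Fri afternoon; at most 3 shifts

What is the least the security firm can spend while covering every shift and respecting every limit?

Picking the cheapest available guard for each shift independently would cost £405, but that ignores the shift limits.
An optimal schedule: Wed afternoon→Gallo, Wed evening→Ivanova, Thu morning→Reyes, Thu afternoon→Gallo+Ivanova, Thu evening→Jules, Fri morning→Reyes+Novak, Fri afternoon→Reyes+Novak, Fri evening→Jules.
Total: 25 + 45 + 30 + 25 + 45 + 50 + 30 + 55 + 30 + 55 + 50 = £440.

£440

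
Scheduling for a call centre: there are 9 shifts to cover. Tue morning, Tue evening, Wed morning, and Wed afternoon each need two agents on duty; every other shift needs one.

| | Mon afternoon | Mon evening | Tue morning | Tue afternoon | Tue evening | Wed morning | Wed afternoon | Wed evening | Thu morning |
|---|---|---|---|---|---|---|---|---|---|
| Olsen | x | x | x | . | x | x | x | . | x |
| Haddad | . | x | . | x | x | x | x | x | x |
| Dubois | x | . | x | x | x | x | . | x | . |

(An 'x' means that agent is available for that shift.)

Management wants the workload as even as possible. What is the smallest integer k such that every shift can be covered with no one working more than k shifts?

5

With 3 agents and 13 worker-slots to fill, someone must work at least ⌈13/3⌉ = 5 shifts, so k ≥ 5.
k = 5 works: Mon afternoon→Olsen, Mon evening→Olsen, Tue morning→Olsen+Dubois, Tue afternoon→Haddad, Tue evening→Haddad+Dubois, Wed morning→Haddad+Dubois, Wed afternoon→Olsen+Haddad, Wed evening→Haddad, Thu morning→Olsen.
Loads: Olsen 5, Haddad 5, Dubois 3 — all ≤ 5.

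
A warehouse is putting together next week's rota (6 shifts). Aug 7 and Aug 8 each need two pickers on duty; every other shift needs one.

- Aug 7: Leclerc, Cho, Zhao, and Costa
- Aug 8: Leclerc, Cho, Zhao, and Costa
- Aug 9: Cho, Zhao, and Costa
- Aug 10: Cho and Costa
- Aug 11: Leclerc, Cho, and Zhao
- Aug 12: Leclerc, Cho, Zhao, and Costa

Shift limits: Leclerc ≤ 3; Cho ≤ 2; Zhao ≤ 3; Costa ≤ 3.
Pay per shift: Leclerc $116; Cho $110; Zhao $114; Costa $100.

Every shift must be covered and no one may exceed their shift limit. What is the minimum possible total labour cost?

$862

Picking the cheapest available picker for each shift independently would cost $830, but that ignores the shift limits.
An optimal schedule: Aug 7→Costa+Zhao, Aug 8→Cho+Zhao, Aug 9→Costa, Aug 10→Costa, Aug 11→Cho, Aug 12→Zhao.
Total: 100 + 114 + 110 + 114 + 100 + 100 + 110 + 114 = $862.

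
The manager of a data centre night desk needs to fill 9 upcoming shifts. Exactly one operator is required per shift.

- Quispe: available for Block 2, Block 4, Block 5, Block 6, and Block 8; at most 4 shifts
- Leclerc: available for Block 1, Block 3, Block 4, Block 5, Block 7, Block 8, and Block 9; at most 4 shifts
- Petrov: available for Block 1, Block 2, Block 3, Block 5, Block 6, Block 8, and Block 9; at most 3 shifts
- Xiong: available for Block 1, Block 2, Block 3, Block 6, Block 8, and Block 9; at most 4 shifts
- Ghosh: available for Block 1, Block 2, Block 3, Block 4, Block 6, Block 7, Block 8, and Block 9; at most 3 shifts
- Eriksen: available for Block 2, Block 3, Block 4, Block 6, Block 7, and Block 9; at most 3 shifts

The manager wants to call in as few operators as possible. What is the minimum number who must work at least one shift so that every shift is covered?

3

9 slots to fill and no one can take more than 4, so at least ⌈9/4⌉ = 3 operators are needed.
Quispe, Leclerc, and Petrov alone can cover everything: Block 1→Leclerc, Block 2→Quispe, Block 3→Leclerc, Block 4→Quispe, Block 5→Quispe, Block 6→Quispe, Block 7→Leclerc, Block 8→Petrov, Block 9→Leclerc.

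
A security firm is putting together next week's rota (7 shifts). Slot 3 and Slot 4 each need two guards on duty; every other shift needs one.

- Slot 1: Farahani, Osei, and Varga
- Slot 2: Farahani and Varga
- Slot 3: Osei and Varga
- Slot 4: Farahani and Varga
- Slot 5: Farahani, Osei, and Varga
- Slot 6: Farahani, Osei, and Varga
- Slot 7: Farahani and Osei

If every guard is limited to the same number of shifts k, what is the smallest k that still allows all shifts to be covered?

3

With 3 guards and 9 worker-slots to fill, someone must work at least ⌈9/3⌉ = 3 shifts, so k ≥ 3.
k = 3 works: Slot 1→Osei, Slot 2→Farahani, Slot 3→Osei+Varga, Slot 4→Farahani+Varga, Slot 5→Osei, Slot 6→Varga, Slot 7→Farahani.
Loads: Farahani 3, Osei 3, Varga 3 — all ≤ 3.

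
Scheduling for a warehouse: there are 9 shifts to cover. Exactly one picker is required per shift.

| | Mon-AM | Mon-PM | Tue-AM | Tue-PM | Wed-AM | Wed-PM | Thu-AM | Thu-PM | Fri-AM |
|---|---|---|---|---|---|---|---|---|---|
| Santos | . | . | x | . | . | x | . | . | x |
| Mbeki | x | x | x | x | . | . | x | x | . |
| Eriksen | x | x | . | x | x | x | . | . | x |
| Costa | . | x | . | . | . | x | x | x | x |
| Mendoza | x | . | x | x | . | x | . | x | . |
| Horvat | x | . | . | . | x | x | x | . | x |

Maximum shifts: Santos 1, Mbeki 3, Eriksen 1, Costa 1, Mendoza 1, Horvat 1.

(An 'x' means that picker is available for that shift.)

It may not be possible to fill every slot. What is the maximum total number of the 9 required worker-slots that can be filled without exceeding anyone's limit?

Total capacity across all pickers is 1+3+1+1+1+1 = 8, and 9 slots are needed, so at most 8 can be filled.
An assignment achieving 8: Mon-AM→Mendoza, Mon-PM→Mbeki, Tue-AM→Santos, Tue-PM→Mbeki, Wed-AM→Eriksen, Thu-AM→Mbeki, Thu-PM→Costa, Fri-AM→Horvat.
Loads: Santos 1/1, Mbeki 3/3, Eriksen 1/1, Costa 1/1, Mendoza 1/1, Horvat 1/1.

8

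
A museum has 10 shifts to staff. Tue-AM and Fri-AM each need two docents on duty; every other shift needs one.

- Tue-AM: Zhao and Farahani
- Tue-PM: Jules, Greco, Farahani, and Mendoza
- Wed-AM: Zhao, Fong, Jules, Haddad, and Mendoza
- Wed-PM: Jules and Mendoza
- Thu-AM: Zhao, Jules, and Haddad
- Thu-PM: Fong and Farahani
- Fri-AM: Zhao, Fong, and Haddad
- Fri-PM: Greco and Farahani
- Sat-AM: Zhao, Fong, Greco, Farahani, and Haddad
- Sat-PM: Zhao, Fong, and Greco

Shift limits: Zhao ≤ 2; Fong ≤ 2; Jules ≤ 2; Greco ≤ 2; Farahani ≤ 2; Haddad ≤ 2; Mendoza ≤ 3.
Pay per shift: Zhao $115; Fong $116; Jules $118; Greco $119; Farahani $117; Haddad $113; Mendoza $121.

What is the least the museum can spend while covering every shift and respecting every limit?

Tue-AM can only be covered by Zhao and Farahani, so that assignment is forced.
Picking the cheapest available docent for each shift independently would cost $1382, but that ignores the shift limits.
An optimal schedule: Tue-AM→Zhao+Farahani, Tue-PM→Jules, Wed-AM→Haddad, Wed-PM→Jules, Thu-AM→Zhao, Thu-PM→Fong, Fri-AM→Fong+Haddad, Fri-PM→Greco, Sat-AM→Farahani, Sat-PM→Greco.
Total: 115 + 117 + 118 + 113 + 118 + 115 + 116 + 116 + 113 + 119 + 117 + 119 = $1396.

$1396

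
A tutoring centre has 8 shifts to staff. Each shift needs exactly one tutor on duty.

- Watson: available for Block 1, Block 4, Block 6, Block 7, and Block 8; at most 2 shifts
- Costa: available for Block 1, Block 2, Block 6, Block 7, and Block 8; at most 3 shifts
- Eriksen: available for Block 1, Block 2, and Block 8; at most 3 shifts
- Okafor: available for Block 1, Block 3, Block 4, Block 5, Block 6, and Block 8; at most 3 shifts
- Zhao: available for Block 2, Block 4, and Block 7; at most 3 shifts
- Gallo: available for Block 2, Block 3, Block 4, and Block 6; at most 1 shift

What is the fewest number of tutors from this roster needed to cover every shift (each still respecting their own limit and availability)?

3

8 slots to fill and no one can take more than 3, so at least ⌈8/3⌉ = 3 tutors are needed.
Watson, Costa, and Okafor alone can cover everything: Block 1→Costa, Block 2→Costa, Block 3→Okafor, Block 4→Watson, Block 5→Okafor, Block 6→Costa, Block 7→Watson, Block 8→Okafor.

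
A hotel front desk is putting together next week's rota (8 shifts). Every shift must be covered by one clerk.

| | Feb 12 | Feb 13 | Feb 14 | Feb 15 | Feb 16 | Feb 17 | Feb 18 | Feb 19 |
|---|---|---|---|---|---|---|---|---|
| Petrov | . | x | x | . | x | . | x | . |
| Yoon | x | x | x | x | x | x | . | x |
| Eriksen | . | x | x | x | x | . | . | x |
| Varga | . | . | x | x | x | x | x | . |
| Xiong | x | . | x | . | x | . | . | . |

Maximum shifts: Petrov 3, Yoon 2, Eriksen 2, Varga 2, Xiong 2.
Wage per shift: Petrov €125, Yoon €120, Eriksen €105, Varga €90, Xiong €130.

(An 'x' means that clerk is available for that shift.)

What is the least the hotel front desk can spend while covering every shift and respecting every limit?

€880

Picking the cheapest available clerk for each shift independently would cost €780, but that ignores the shift limits.
An optimal schedule: Feb 12→Yoon, Feb 13→Eriksen, Feb 14→Petrov, Feb 15→Yoon, Feb 16→Petrov, Feb 17→Varga, Feb 18→Varga, Feb 19→Eriksen.
Total: 120 + 105 + 125 + 120 + 125 + 90 + 90 + 105 = €880.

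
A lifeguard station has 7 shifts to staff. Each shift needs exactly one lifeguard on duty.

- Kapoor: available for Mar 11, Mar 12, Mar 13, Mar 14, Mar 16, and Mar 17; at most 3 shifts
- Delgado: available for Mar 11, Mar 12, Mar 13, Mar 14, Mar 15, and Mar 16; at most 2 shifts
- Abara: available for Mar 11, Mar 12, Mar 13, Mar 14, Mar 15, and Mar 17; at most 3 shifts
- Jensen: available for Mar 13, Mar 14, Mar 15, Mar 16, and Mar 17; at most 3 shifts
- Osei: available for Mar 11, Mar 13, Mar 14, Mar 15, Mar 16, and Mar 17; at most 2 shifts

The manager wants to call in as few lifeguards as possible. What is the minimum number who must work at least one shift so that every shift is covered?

7 slots to fill and no one can take more than 3, so at least ⌈7/3⌉ = 3 lifeguards are needed.
Kapoor, Delgado, and Abara alone can cover everything: Mar 11→Kapoor, Mar 12→Delgado, Mar 13→Abara, Mar 14→Abara, Mar 15→Delgado, Mar 16→Kapoor, Mar 17→Kapoor.

3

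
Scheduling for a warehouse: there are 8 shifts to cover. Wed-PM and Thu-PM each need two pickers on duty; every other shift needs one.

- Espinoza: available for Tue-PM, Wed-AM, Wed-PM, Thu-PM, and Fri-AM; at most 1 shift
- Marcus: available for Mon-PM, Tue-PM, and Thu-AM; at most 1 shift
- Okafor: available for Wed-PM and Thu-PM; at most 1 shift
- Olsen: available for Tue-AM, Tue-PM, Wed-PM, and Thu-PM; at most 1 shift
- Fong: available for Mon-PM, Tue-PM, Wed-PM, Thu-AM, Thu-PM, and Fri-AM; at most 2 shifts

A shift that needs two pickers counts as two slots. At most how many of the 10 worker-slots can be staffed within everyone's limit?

Total capacity across all pickers is 1+1+1+1+2 = 6, and 10 slots are needed, so at most 6 can be filled.
An assignment achieving 6: Mon-PM→Marcus, Tue-AM→Olsen, Wed-AM→Espinoza, Wed-PM→Okafor, Thu-AM→Fong, Fri-AM→Fong.
Loads: Espinoza 1/1, Marcus 1/1, Okafor 1/1, Olsen 1/1, Fong 2/2.

6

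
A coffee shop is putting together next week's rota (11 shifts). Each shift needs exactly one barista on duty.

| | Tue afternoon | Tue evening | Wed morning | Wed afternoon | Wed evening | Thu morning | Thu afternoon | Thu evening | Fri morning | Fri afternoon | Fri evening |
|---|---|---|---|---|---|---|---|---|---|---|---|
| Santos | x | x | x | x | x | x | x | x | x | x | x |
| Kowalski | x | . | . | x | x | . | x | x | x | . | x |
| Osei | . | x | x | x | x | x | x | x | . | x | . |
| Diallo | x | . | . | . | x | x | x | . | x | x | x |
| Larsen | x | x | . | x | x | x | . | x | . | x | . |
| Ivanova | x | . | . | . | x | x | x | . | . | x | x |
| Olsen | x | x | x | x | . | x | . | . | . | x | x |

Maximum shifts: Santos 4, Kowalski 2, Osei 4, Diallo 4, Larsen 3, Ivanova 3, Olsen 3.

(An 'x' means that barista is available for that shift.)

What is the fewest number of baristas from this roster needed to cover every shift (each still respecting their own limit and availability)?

11 slots to fill and no one can take more than 4, so at least ⌈11/4⌉ = 3 baristas are needed.
Santos, Osei, and Diallo alone can cover everything: Tue afternoon→Santos, Tue evening→Santos, Wed morning→Santos, Wed afternoon→Santos, Wed evening→Osei, Thu morning→Osei, Thu afternoon→Osei, Thu evening→Osei, Fri morning→Diallo, Fri afternoon→Diallo, Fri evening→Diallo.

3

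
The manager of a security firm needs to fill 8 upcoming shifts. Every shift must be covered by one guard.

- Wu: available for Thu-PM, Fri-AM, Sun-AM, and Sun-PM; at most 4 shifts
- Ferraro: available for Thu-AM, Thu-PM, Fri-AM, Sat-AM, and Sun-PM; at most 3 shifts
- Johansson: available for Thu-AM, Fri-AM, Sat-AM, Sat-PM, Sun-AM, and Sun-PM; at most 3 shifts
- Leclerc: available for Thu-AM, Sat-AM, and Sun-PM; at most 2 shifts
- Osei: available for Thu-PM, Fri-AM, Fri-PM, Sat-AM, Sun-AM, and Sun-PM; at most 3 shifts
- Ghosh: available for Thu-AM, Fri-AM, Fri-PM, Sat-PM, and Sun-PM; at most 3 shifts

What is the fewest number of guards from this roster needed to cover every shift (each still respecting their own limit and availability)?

3

8 slots to fill and no one can take more than 4, so at least ⌈8/4⌉ = 2 guards are needed.
Any 2 guards together have capacity at most 4+3 = 7 < 8 slots, so 2 can never suffice.
Wu, Ferraro, and Ghosh alone can cover everything: Thu-AM→Ferraro, Thu-PM→Wu, Fri-AM→Wu, Fri-PM→Ghosh, Sat-AM→Ferraro, Sat-PM→Ghosh, Sun-AM→Wu, Sun-PM→Wu.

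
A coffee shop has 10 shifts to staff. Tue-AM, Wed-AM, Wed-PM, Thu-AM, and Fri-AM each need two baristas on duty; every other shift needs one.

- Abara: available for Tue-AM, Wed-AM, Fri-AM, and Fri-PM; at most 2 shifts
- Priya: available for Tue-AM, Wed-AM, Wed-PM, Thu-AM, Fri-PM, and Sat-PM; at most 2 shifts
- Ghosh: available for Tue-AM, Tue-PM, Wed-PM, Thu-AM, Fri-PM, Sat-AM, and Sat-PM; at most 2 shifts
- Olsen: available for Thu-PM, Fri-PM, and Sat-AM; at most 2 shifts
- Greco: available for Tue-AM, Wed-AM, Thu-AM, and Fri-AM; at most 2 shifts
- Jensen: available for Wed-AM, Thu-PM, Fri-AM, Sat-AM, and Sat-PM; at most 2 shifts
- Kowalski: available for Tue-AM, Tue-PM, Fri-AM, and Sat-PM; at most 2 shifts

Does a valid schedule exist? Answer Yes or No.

No

Total capacity is 2+2+2+2+2+2+2 = 14 but 15 worker-slots are needed — infeasible.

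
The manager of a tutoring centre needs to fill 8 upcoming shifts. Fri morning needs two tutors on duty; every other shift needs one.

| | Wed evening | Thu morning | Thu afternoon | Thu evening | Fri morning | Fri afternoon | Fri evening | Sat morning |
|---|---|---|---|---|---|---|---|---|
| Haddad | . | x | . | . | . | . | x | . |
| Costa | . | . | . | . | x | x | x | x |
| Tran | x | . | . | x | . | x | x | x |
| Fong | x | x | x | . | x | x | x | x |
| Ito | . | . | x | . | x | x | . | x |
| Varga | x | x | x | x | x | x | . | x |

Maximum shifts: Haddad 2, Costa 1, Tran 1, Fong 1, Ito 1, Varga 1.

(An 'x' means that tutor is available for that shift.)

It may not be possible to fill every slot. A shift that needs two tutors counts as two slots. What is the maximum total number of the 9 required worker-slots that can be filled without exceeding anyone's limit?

7

Total capacity across all tutors is 2+1+1+1+1+1 = 7, and 9 slots are needed, so at most 7 can be filled.
An assignment achieving 7: Wed evening→Fong, Thu morning→Haddad, Thu afternoon→Ito, Thu evening→Tran, Fri morning→Costa+Varga, Fri evening→Haddad.
Loads: Haddad 2/2, Costa 1/1, Tran 1/1, Fong 1/1, Ito 1/1, Varga 1/1.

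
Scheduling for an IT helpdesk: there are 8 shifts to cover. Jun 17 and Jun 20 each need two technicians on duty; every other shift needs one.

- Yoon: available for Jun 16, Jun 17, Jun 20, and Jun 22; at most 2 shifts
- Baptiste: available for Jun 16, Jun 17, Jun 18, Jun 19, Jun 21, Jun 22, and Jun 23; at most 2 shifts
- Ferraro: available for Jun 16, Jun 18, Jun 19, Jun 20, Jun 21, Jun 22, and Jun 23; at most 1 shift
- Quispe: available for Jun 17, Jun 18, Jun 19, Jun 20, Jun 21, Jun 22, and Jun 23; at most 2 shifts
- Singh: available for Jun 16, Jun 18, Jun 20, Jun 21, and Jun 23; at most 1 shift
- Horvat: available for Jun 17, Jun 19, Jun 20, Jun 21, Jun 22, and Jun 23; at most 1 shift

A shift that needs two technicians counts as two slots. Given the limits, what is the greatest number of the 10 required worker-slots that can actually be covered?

9

Total capacity across all technicians is 2+2+1+2+1+1 = 9, and 10 slots are needed, so at most 9 can be filled.
An assignment achieving 9: Jun 16→Yoon, Jun 17→Yoon+Baptiste, Jun 18→Baptiste, Jun 19→Ferraro, Jun 20→Quispe+Singh, Jun 21→Quispe, Jun 22→Horvat.
Loads: Yoon 2/2, Baptiste 2/2, Ferraro 1/1, Quispe 2/2, Singh 1/1, Horvat 1/1.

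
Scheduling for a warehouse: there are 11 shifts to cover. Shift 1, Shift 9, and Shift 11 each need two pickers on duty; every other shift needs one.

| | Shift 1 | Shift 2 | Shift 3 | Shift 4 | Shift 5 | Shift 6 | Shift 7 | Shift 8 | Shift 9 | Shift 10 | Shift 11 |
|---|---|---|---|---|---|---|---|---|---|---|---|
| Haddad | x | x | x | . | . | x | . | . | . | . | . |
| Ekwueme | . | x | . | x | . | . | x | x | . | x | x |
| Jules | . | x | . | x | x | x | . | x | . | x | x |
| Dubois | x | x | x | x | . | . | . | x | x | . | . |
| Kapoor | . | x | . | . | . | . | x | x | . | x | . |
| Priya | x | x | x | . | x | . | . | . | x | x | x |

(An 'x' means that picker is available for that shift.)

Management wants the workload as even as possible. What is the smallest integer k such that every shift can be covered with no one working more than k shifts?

3

With 6 pickers and 14 worker-slots to fill, someone must work at least ⌈14/6⌉ = 3 shifts, so k ≥ 3.
k = 3 works: Shift 1→Haddad+Dubois, Shift 2→Dubois, Shift 3→Haddad, Shift 4→Ekwueme, Shift 5→Jules, Shift 6→Haddad, Shift 7→Ekwueme, Shift 8→Jules, Shift 9→Dubois+Priya, Shift 10→Kapoor, Shift 11→Ekwueme+Jules.
Loads: Haddad 3, Ekwueme 3, Jules 3, Dubois 3, Kapoor 1, Priya 1 — all ≤ 3.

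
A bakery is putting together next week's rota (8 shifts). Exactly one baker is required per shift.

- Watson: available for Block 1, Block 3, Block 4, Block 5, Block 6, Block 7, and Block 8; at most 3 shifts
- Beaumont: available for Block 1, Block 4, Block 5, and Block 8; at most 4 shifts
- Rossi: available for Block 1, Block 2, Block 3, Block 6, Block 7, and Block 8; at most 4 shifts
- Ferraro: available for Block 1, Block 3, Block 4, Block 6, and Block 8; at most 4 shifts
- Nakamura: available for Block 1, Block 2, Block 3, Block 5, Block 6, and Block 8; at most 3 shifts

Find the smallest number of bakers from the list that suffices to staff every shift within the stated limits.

8 slots to fill and no one can take more than 4, so at least ⌈8/4⌉ = 2 bakers are needed.
Beaumont and Rossi alone can cover everything: Block 1→Beaumont, Block 2→Rossi, Block 3→Rossi, Block 4→Beaumont, Block 5→Beaumont, Block 6→Rossi, Block 7→Rossi, Block 8→Beaumont.

2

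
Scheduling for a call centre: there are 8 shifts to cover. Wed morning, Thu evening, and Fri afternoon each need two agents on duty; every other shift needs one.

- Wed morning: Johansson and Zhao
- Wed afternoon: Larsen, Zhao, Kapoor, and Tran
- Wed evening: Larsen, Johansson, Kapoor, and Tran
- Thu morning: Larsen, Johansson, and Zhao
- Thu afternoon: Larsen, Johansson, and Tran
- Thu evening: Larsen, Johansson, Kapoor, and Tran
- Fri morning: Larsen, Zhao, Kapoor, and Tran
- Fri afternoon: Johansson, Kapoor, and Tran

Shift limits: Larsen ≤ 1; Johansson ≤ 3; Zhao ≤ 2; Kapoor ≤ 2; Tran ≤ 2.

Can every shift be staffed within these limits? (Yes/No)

No

Total capacity is 1+3+2+2+2 = 10 but 11 worker-slots are needed — infeasible.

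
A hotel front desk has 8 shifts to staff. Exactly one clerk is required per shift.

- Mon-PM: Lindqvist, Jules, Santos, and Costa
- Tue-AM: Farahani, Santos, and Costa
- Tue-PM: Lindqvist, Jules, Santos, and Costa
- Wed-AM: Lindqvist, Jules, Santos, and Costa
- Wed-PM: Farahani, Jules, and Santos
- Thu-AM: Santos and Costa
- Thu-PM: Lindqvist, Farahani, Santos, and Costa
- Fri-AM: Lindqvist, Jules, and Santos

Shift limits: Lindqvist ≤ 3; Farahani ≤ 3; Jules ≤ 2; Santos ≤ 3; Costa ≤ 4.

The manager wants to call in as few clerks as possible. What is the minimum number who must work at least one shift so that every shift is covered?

8 slots to fill and no one can take more than 4, so at least ⌈8/4⌉ = 2 clerks are needed.
Any 2 clerks together have capacity at most 4+3 = 7 < 8 slots, so 2 can never suffice.
Lindqvist, Farahani, and Santos alone can cover everything: Mon-PM→Lindqvist, Tue-AM→Farahani, Tue-PM→Lindqvist, Wed-AM→Lindqvist, Wed-PM→Farahani, Thu-AM→Santos, Thu-PM→Farahani, Fri-AM→Santos.

3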